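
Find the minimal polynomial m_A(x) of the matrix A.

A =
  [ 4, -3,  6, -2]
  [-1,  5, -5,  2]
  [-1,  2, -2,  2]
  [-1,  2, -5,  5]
x^3 - 9*x^2 + 27*x - 27

The characteristic polynomial is χ_A(x) = (x - 3)^4, so the eigenvalues are known. The minimal polynomial is
  m_A(x) = Π_λ (x − λ)^{k_λ}
where k_λ is the size of the *largest* Jordan block for λ (equivalently, the smallest k with (A − λI)^k v = 0 for every generalised eigenvector v of λ).

  λ = 3: largest Jordan block has size 3, contributing (x − 3)^3

So m_A(x) = (x - 3)^3 = x^3 - 9*x^2 + 27*x - 27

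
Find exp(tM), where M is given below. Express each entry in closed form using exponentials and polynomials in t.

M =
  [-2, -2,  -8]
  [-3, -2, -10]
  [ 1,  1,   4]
e^{tM} =
  [t^2 - 2*t + 1, -2*t, 2*t^2 - 8*t]
  [t^2 - 3*t, 1 - 2*t, 2*t^2 - 10*t]
  [-t^2/2 + t, t, -t^2 + 4*t + 1]

Strategy: write M = P · J · P⁻¹ where J is a Jordan canonical form, so e^{tM} = P · e^{tJ} · P⁻¹, and e^{tJ} can be computed block-by-block.

M has Jordan form
J =
  [0, 1, 0]
  [0, 0, 1]
  [0, 0, 0]
(up to reordering of blocks).

Per-block formulas:
  For a 3×3 Jordan block J_3(0): exp(t · J_3(0)) = e^(0t)·(I + t·N + (t^2/2)·N^2), where N is the 3×3 nilpotent shift.

After assembling e^{tJ} and conjugating by P, we get:

e^{tM} =
  [t^2 - 2*t + 1, -2*t, 2*t^2 - 8*t]
  [t^2 - 3*t, 1 - 2*t, 2*t^2 - 10*t]
  [-t^2/2 + t, t, -t^2 + 4*t + 1]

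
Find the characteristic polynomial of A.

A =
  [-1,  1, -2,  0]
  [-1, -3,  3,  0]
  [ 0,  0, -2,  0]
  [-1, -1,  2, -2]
x^4 + 8*x^3 + 24*x^2 + 32*x + 16

Expanding det(x·I − A) (e.g. by cofactor expansion or by noting that A is similar to its Jordan form J, which has the same characteristic polynomial as A) gives
  χ_A(x) = x^4 + 8*x^3 + 24*x^2 + 32*x + 16
which factors as (x + 2)^4. The eigenvalues (with algebraic multiplicities) are λ = -2 with multiplicity 4.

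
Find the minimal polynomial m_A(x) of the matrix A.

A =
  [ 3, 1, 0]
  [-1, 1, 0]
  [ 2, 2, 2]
x^2 - 4*x + 4

The characteristic polynomial is χ_A(x) = (x - 2)^3, so the eigenvalues are known. The minimal polynomial is
  m_A(x) = Π_λ (x − λ)^{k_λ}
where k_λ is the size of the *largest* Jordan block for λ (equivalently, the smallest k with (A − λI)^k v = 0 for every generalised eigenvector v of λ).

  λ = 2: largest Jordan block has size 2, contributing (x − 2)^2

So m_A(x) = (x - 2)^2 = x^2 - 4*x + 4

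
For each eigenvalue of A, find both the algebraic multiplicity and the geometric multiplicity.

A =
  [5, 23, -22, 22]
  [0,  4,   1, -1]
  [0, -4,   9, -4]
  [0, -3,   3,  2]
λ = 5: alg = 4, geom = 2

Step 1 — factor the characteristic polynomial to read off the algebraic multiplicities:
  χ_A(x) = (x - 5)^4

Step 2 — compute geometric multiplicities via the rank-nullity identity g(λ) = n − rank(A − λI):
  rank(A − (5)·I) = 2, so dim ker(A − (5)·I) = n − 2 = 2

Summary:
  λ = 5: algebraic multiplicity = 4, geometric multiplicity = 2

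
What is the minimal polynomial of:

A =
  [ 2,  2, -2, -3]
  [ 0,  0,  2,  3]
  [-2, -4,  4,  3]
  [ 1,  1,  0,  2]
x^3 - 6*x^2 + 12*x - 8

The characteristic polynomial is χ_A(x) = (x - 2)^4, so the eigenvalues are known. The minimal polynomial is
  m_A(x) = Π_λ (x − λ)^{k_λ}
where k_λ is the size of the *largest* Jordan block for λ (equivalently, the smallest k with (A − λI)^k v = 0 for every generalised eigenvector v of λ).

  λ = 2: largest Jordan block has size 3, contributing (x − 2)^3

So m_A(x) = (x - 2)^3 = x^3 - 6*x^2 + 12*x - 8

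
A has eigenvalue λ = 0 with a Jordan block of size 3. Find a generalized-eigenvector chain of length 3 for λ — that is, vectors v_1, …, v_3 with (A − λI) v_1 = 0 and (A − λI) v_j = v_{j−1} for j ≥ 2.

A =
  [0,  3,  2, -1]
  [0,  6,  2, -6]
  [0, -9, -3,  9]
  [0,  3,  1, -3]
A Jordan chain for λ = 0 of length 3:
v_1 = (-3, 0, 0, 0)ᵀ
v_2 = (3, 6, -9, 3)ᵀ
v_3 = (0, 1, 0, 0)ᵀ

Let N = A − (0)·I. We want v_3 with N^3 v_3 = 0 but N^2 v_3 ≠ 0; then v_{j-1} := N · v_j for j = 3, …, 2.

Pick v_3 = (0, 1, 0, 0)ᵀ.
Then v_2 = N · v_3 = (3, 6, -9, 3)ᵀ.
Then v_1 = N · v_2 = (-3, 0, 0, 0)ᵀ.

Sanity check: (A − (0)·I) v_1 = (0, 0, 0, 0)ᵀ = 0. ✓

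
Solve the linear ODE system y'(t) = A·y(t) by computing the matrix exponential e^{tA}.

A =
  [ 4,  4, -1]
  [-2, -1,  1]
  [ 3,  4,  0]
e^{tA} =
  [-t^2*exp(t) + 3*t*exp(t) + exp(t), 4*t*exp(t), t^2*exp(t) - t*exp(t)]
  [t^2*exp(t)/2 - 2*t*exp(t), -2*t*exp(t) + exp(t), -t^2*exp(t)/2 + t*exp(t)]
  [-t^2*exp(t) + 3*t*exp(t), 4*t*exp(t), t^2*exp(t) - t*exp(t) + exp(t)]

Strategy: write A = P · J · P⁻¹ where J is a Jordan canonical form, so e^{tA} = P · e^{tJ} · P⁻¹, and e^{tJ} can be computed block-by-block.

A has Jordan form
J =
  [1, 1, 0]
  [0, 1, 1]
  [0, 0, 1]
(up to reordering of blocks).

Per-block formulas:
  For a 3×3 Jordan block J_3(1): exp(t · J_3(1)) = e^(1t)·(I + t·N + (t^2/2)·N^2), where N is the 3×3 nilpotent shift.

After assembling e^{tJ} and conjugating by P, we get:

e^{tA} =
  [-t^2*exp(t) + 3*t*exp(t) + exp(t), 4*t*exp(t), t^2*exp(t) - t*exp(t)]
  [t^2*exp(t)/2 - 2*t*exp(t), -2*t*exp(t) + exp(t), -t^2*exp(t)/2 + t*exp(t)]
  [-t^2*exp(t) + 3*t*exp(t), 4*t*exp(t), t^2*exp(t) - t*exp(t) + exp(t)]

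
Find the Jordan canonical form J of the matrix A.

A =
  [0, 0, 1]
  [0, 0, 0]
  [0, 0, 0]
J_2(0) ⊕ J_1(0)

The characteristic polynomial is
  det(x·I − A) = x^3

Eigenvalues and multiplicities (the geometric multiplicity of λ is n − rank(A − λI), which equals the number of Jordan blocks for λ):
  λ = 0: algebraic multiplicity = 3, geometric multiplicity = 2

Determining the block sizes for each eigenvalue:
  λ = 0: 2 blocks summing to 3 forces exactly one block of size 2 and the rest size 1 → block sizes [2, 1]

Assembling the blocks gives a Jordan form
J =
  [0, 1, 0]
  [0, 0, 0]
  [0, 0, 0]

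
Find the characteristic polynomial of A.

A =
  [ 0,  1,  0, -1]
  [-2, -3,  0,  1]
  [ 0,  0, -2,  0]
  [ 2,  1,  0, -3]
x^4 + 8*x^3 + 24*x^2 + 32*x + 16

Expanding det(x·I − A) (e.g. by cofactor expansion or by noting that A is similar to its Jordan form J, which has the same characteristic polynomial as A) gives
  χ_A(x) = x^4 + 8*x^3 + 24*x^2 + 32*x + 16
which factors as (x + 2)^4. The eigenvalues (with algebraic multiplicities) are λ = -2 with multiplicity 4.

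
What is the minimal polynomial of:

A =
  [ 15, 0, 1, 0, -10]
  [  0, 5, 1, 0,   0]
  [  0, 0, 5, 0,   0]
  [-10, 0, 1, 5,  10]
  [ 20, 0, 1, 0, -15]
x^3 - 5*x^2 - 25*x + 125

The characteristic polynomial is χ_A(x) = (x - 5)^4*(x + 5), so the eigenvalues are known. The minimal polynomial is
  m_A(x) = Π_λ (x − λ)^{k_λ}
where k_λ is the size of the *largest* Jordan block for λ (equivalently, the smallest k with (A − λI)^k v = 0 for every generalised eigenvector v of λ).

  λ = -5: largest Jordan block has size 1, contributing (x + 5)
  λ = 5: largest Jordan block has size 2, contributing (x − 5)^2

So m_A(x) = (x - 5)^2*(x + 5) = x^3 - 5*x^2 - 25*x + 125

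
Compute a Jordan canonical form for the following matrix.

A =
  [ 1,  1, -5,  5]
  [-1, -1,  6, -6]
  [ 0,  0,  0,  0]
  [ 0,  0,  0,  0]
J_3(0) ⊕ J_1(0)

The characteristic polynomial is
  det(x·I − A) = x^4

Eigenvalues and multiplicities (the geometric multiplicity of λ is n − rank(A − λI), which equals the number of Jordan blocks for λ):
  λ = 0: algebraic multiplicity = 4, geometric multiplicity = 2

Determining the block sizes for each eigenvalue:
  λ = 0: with am = 4 and gm = 2, the partition is not yet determined (e.g. several partitions of 4 into 2 parts exist). Let N = A − (0)·I. Computing rank(N^1) = 2, rank(N^2) = 1, rank(N^3) = 0; the number of blocks of size ≥ j is rank(N^{j−1}) − rank(N^j), giving [2, 1, 1]. So we have 1 block(s) of size 3, 1 block(s) of size 1 → block sizes [3, 1]

Assembling the blocks gives a Jordan form
J =
  [0, 1, 0, 0]
  [0, 0, 1, 0]
  [0, 0, 0, 0]
  [0, 0, 0, 0]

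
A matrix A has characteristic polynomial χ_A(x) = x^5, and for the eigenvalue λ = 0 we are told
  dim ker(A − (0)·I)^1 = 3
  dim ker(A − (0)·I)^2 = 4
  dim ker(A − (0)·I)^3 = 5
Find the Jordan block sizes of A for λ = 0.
Block sizes for λ = 0: [3, 1, 1]

From the dimensions of kernels of powers, the number of Jordan blocks of size at least j is d_j − d_{j−1} where d_j = dim ker(N^j) (with d_0 = 0). Computing the differences gives [3, 1, 1].
The number of blocks of size exactly k is (#blocks of size ≥ k) − (#blocks of size ≥ k + 1), so the partition is: 2 block(s) of size 1, 1 block(s) of size 3.
In nonincreasing order the block sizes are [3, 1, 1].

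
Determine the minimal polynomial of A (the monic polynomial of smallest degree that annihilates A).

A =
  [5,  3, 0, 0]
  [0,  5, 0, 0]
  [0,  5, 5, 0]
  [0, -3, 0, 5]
x^2 - 10*x + 25

The characteristic polynomial is χ_A(x) = (x - 5)^4, so the eigenvalues are known. The minimal polynomial is
  m_A(x) = Π_λ (x − λ)^{k_λ}
where k_λ is the size of the *largest* Jordan block for λ (equivalently, the smallest k with (A − λI)^k v = 0 for every generalised eigenvector v of λ).

  λ = 5: largest Jordan block has size 2, contributing (x − 5)^2

So m_A(x) = (x - 5)^2 = x^2 - 10*x + 25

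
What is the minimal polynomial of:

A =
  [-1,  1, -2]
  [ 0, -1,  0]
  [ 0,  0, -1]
x^2 + 2*x + 1

The characteristic polynomial is χ_A(x) = (x + 1)^3, so the eigenvalues are known. The minimal polynomial is
  m_A(x) = Π_λ (x − λ)^{k_λ}
where k_λ is the size of the *largest* Jordan block for λ (equivalently, the smallest k with (A − λI)^k v = 0 for every generalised eigenvector v of λ).

  λ = -1: largest Jordan block has size 2, contributing (x + 1)^2

So m_A(x) = (x + 1)^2 = x^2 + 2*x + 1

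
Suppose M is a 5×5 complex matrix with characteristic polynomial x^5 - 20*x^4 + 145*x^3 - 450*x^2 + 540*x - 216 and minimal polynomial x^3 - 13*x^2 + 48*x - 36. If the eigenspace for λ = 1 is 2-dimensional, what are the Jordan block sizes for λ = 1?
Block sizes for λ = 1: [1, 1]

Step 1 — from the characteristic polynomial, algebraic multiplicity of λ = 1 is 2. From dim ker(M − (1)·I) = 2, there are exactly 2 Jordan blocks for λ = 1.
Step 2 — from the minimal polynomial, the factor (x − 1) tells us the largest block for λ = 1 has size 1.
Step 3 — with total size 2, 2 blocks, and largest block 1, the block sizes (in nonincreasing order) are [1, 1].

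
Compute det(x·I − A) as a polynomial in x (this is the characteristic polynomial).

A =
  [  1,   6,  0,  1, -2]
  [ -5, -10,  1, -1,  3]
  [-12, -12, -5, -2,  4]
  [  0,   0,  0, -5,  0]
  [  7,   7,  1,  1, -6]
x^5 + 25*x^4 + 250*x^3 + 1250*x^2 + 3125*x + 3125

Expanding det(x·I − A) (e.g. by cofactor expansion or by noting that A is similar to its Jordan form J, which has the same characteristic polynomial as A) gives
  χ_A(x) = x^5 + 25*x^4 + 250*x^3 + 1250*x^2 + 3125*x + 3125
which factors as (x + 5)^5. The eigenvalues (with algebraic multiplicities) are λ = -5 with multiplicity 5.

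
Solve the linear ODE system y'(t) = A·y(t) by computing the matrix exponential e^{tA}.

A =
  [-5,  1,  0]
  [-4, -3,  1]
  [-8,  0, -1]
e^{tA} =
  [-2*t*exp(-3*t) + exp(-3*t), -t^2*exp(-3*t) + t*exp(-3*t), t^2*exp(-3*t)/2]
  [-4*t*exp(-3*t), -2*t^2*exp(-3*t) + exp(-3*t), t^2*exp(-3*t) + t*exp(-3*t)]
  [-8*t*exp(-3*t), -4*t^2*exp(-3*t), 2*t^2*exp(-3*t) + 2*t*exp(-3*t) + exp(-3*t)]

Strategy: write A = P · J · P⁻¹ where J is a Jordan canonical form, so e^{tA} = P · e^{tJ} · P⁻¹, and e^{tJ} can be computed block-by-block.

A has Jordan form
J =
  [-3,  1,  0]
  [ 0, -3,  1]
  [ 0,  0, -3]
(up to reordering of blocks).

Per-block formulas:
  For a 3×3 Jordan block J_3(-3): exp(t · J_3(-3)) = e^(-3t)·(I + t·N + (t^2/2)·N^2), where N is the 3×3 nilpotent shift.

After assembling e^{tJ} and conjugating by P, we get:

e^{tA} =
  [-2*t*exp(-3*t) + exp(-3*t), -t^2*exp(-3*t) + t*exp(-3*t), t^2*exp(-3*t)/2]
  [-4*t*exp(-3*t), -2*t^2*exp(-3*t) + exp(-3*t), t^2*exp(-3*t) + t*exp(-3*t)]
  [-8*t*exp(-3*t), -4*t^2*exp(-3*t), 2*t^2*exp(-3*t) + 2*t*exp(-3*t) + exp(-3*t)]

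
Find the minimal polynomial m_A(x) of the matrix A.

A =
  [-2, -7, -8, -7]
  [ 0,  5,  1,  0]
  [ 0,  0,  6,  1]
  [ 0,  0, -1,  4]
x^4 - 13*x^3 + 45*x^2 + 25*x - 250

The characteristic polynomial is χ_A(x) = (x - 5)^3*(x + 2), so the eigenvalues are known. The minimal polynomial is
  m_A(x) = Π_λ (x − λ)^{k_λ}
where k_λ is the size of the *largest* Jordan block for λ (equivalently, the smallest k with (A − λI)^k v = 0 for every generalised eigenvector v of λ).

  λ = -2: largest Jordan block has size 1, contributing (x + 2)
  λ = 5: largest Jordan block has size 3, contributing (x − 5)^3

So m_A(x) = (x - 5)^3*(x + 2) = x^4 - 13*x^3 + 45*x^2 + 25*x - 250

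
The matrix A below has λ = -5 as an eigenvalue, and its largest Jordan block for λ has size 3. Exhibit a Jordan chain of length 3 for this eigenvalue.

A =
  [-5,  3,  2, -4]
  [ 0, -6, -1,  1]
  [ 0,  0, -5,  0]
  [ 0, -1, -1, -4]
A Jordan chain for λ = -5 of length 3:
v_1 = (1, 0, 0, 0)ᵀ
v_2 = (3, -1, 0, -1)ᵀ
v_3 = (0, 1, 0, 0)ᵀ

Let N = A − (-5)·I. We want v_3 with N^3 v_3 = 0 but N^2 v_3 ≠ 0; then v_{j-1} := N · v_j for j = 3, …, 2.

Pick v_3 = (0, 1, 0, 0)ᵀ.
Then v_2 = N · v_3 = (3, -1, 0, -1)ᵀ.
Then v_1 = N · v_2 = (1, 0, 0, 0)ᵀ.

Sanity check: (A − (-5)·I) v_1 = (0, 0, 0, 0)ᵀ = 0. ✓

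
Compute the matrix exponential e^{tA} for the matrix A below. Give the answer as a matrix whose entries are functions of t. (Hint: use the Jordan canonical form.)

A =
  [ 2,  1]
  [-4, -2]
e^{tA} =
  [2*t + 1, t]
  [-4*t, 1 - 2*t]

Strategy: write A = P · J · P⁻¹ where J is a Jordan canonical form, so e^{tA} = P · e^{tJ} · P⁻¹, and e^{tJ} can be computed block-by-block.

A has Jordan form
J =
  [0, 1]
  [0, 0]
(up to reordering of blocks).

Per-block formulas:
  For a 2×2 Jordan block J_2(0): exp(t · J_2(0)) = e^(0t)·(I + t·N), where N is the 2×2 nilpotent shift.

After assembling e^{tJ} and conjugating by P, we get:

e^{tA} =
  [2*t + 1, t]
  [-4*t, 1 - 2*t]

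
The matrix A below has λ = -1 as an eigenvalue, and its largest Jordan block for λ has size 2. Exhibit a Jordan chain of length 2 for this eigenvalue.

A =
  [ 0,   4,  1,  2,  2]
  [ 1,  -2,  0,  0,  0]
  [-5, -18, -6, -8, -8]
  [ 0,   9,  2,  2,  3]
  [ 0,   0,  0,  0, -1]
A Jordan chain for λ = -1 of length 2:
v_1 = (1, 1, -3, -1, 0)ᵀ
v_2 = (2, 1, -5, 0, 0)ᵀ

Let N = A − (-1)·I. We want v_2 with N^2 v_2 = 0 but N^1 v_2 ≠ 0; then v_{j-1} := N · v_j for j = 2, …, 2.

Pick v_2 = (2, 1, -5, 0, 0)ᵀ.
Then v_1 = N · v_2 = (1, 1, -3, -1, 0)ᵀ.

Sanity check: (A − (-1)·I) v_1 = (0, 0, 0, 0, 0)ᵀ = 0. ✓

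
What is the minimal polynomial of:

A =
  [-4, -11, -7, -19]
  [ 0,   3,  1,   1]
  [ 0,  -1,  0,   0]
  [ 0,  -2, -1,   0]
x^4 + x^3 - 9*x^2 + 11*x - 4

The characteristic polynomial is χ_A(x) = (x - 1)^3*(x + 4), so the eigenvalues are known. The minimal polynomial is
  m_A(x) = Π_λ (x − λ)^{k_λ}
where k_λ is the size of the *largest* Jordan block for λ (equivalently, the smallest k with (A − λI)^k v = 0 for every generalised eigenvector v of λ).

  λ = -4: largest Jordan block has size 1, contributing (x + 4)
  λ = 1: largest Jordan block has size 3, contributing (x − 1)^3

So m_A(x) = (x - 1)^3*(x + 4) = x^4 + x^3 - 9*x^2 + 11*x - 4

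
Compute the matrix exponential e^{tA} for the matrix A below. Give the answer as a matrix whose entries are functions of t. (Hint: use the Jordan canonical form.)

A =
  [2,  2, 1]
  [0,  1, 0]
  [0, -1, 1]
e^{tA} =
  [exp(2*t), t*exp(t) + exp(2*t) - exp(t), exp(2*t) - exp(t)]
  [0, exp(t), 0]
  [0, -t*exp(t), exp(t)]

Strategy: write A = P · J · P⁻¹ where J is a Jordan canonical form, so e^{tA} = P · e^{tJ} · P⁻¹, and e^{tJ} can be computed block-by-block.

A has Jordan form
J =
  [1, 1, 0]
  [0, 1, 0]
  [0, 0, 2]
(up to reordering of blocks).

Per-block formulas:
  For a 2×2 Jordan block J_2(1): exp(t · J_2(1)) = e^(1t)·(I + t·N), where N is the 2×2 nilpotent shift.
  For a 1×1 block at λ = 2: exp(t · [2]) = [e^(2t)].

After assembling e^{tJ} and conjugating by P, we get:

e^{tA} =
  [exp(2*t), t*exp(t) + exp(2*t) - exp(t), exp(2*t) - exp(t)]
  [0, exp(t), 0]
  [0, -t*exp(t), exp(t)]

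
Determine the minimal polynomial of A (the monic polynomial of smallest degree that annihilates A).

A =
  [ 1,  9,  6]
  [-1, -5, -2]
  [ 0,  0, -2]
x^2 + 4*x + 4

The characteristic polynomial is χ_A(x) = (x + 2)^3, so the eigenvalues are known. The minimal polynomial is
  m_A(x) = Π_λ (x − λ)^{k_λ}
where k_λ is the size of the *largest* Jordan block for λ (equivalently, the smallest k with (A − λI)^k v = 0 for every generalised eigenvector v of λ).

  λ = -2: largest Jordan block has size 2, contributing (x + 2)^2

So m_A(x) = (x + 2)^2 = x^2 + 4*x + 4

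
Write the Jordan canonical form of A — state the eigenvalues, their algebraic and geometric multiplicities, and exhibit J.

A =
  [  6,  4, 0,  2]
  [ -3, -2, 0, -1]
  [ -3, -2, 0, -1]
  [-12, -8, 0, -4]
J_2(0) ⊕ J_1(0) ⊕ J_1(0)

The characteristic polynomial is
  det(x·I − A) = x^4

Eigenvalues and multiplicities (the geometric multiplicity of λ is n − rank(A − λI), which equals the number of Jordan blocks for λ):
  λ = 0: algebraic multiplicity = 4, geometric multiplicity = 3

Determining the block sizes for each eigenvalue:
  λ = 0: 3 blocks summing to 4 forces exactly one block of size 2 and the rest size 1 → block sizes [2, 1, 1]

Assembling the blocks gives a Jordan form
J =
  [0, 1, 0, 0]
  [0, 0, 0, 0]
  [0, 0, 0, 0]
  [0, 0, 0, 0]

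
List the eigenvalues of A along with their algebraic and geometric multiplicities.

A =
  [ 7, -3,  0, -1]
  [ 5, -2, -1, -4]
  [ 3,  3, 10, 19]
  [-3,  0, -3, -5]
λ = 1: alg = 2, geom = 1; λ = 4: alg = 2, geom = 1

Step 1 — factor the characteristic polynomial to read off the algebraic multiplicities:
  χ_A(x) = (x - 4)^2*(x - 1)^2

Step 2 — compute geometric multiplicities via the rank-nullity identity g(λ) = n − rank(A − λI):
  rank(A − (1)·I) = 3, so dim ker(A − (1)·I) = n − 3 = 1
  rank(A − (4)·I) = 3, so dim ker(A − (4)·I) = n − 3 = 1

Summary:
  λ = 1: algebraic multiplicity = 2, geometric multiplicity = 1
  λ = 4: algebraic multiplicity = 2, geometric multiplicity = 1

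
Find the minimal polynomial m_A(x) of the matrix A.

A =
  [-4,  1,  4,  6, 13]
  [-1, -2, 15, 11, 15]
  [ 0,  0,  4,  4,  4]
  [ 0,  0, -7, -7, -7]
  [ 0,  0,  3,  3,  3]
x^4 + 6*x^3 + 9*x^2

The characteristic polynomial is χ_A(x) = x^3*(x + 3)^2, so the eigenvalues are known. The minimal polynomial is
  m_A(x) = Π_λ (x − λ)^{k_λ}
where k_λ is the size of the *largest* Jordan block for λ (equivalently, the smallest k with (A − λI)^k v = 0 for every generalised eigenvector v of λ).

  λ = -3: largest Jordan block has size 2, contributing (x + 3)^2
  λ = 0: largest Jordan block has size 2, contributing (x − 0)^2

So m_A(x) = x^2*(x + 3)^2 = x^4 + 6*x^3 + 9*x^2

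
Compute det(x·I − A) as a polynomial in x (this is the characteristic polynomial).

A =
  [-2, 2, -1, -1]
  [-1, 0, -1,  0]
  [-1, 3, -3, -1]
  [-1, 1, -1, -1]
x^4 + 6*x^3 + 13*x^2 + 12*x + 4

Expanding det(x·I − A) (e.g. by cofactor expansion or by noting that A is similar to its Jordan form J, which has the same characteristic polynomial as A) gives
  χ_A(x) = x^4 + 6*x^3 + 13*x^2 + 12*x + 4
which factors as (x + 1)^2*(x + 2)^2. The eigenvalues (with algebraic multiplicities) are λ = -2 with multiplicity 2, λ = -1 with multiplicity 2.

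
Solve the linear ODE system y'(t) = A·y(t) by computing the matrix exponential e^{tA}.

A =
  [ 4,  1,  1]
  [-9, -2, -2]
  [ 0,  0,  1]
e^{tA} =
  [3*t*exp(t) + exp(t), t*exp(t), t^2*exp(t)/2 + t*exp(t)]
  [-9*t*exp(t), -3*t*exp(t) + exp(t), -3*t^2*exp(t)/2 - 2*t*exp(t)]
  [0, 0, exp(t)]

Strategy: write A = P · J · P⁻¹ where J is a Jordan canonical form, so e^{tA} = P · e^{tJ} · P⁻¹, and e^{tJ} can be computed block-by-block.

A has Jordan form
J =
  [1, 1, 0]
  [0, 1, 1]
  [0, 0, 1]
(up to reordering of blocks).

Per-block formulas:
  For a 3×3 Jordan block J_3(1): exp(t · J_3(1)) = e^(1t)·(I + t·N + (t^2/2)·N^2), where N is the 3×3 nilpotent shift.

After assembling e^{tJ} and conjugating by P, we get:

e^{tA} =
  [3*t*exp(t) + exp(t), t*exp(t), t^2*exp(t)/2 + t*exp(t)]
  [-9*t*exp(t), -3*t*exp(t) + exp(t), -3*t^2*exp(t)/2 - 2*t*exp(t)]
  [0, 0, exp(t)]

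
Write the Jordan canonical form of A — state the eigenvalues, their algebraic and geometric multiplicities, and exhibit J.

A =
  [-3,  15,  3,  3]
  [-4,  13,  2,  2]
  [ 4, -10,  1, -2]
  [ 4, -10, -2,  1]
J_2(3) ⊕ J_1(3) ⊕ J_1(3)

The characteristic polynomial is
  det(x·I − A) = x^4 - 12*x^3 + 54*x^2 - 108*x + 81 = (x - 3)^4

Eigenvalues and multiplicities (the geometric multiplicity of λ is n − rank(A − λI), which equals the number of Jordan blocks for λ):
  λ = 3: algebraic multiplicity = 4, geometric multiplicity = 3

Determining the block sizes for each eigenvalue:
  λ = 3: 3 blocks summing to 4 forces exactly one block of size 2 and the rest size 1 → block sizes [2, 1, 1]

Assembling the blocks gives a Jordan form
J =
  [3, 1, 0, 0]
  [0, 3, 0, 0]
  [0, 0, 3, 0]
  [0, 0, 0, 3]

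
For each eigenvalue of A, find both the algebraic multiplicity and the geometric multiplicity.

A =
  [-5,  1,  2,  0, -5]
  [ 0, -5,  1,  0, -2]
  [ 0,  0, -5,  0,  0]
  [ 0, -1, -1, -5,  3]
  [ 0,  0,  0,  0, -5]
λ = -5: alg = 5, geom = 3

Step 1 — factor the characteristic polynomial to read off the algebraic multiplicities:
  χ_A(x) = (x + 5)^5

Step 2 — compute geometric multiplicities via the rank-nullity identity g(λ) = n − rank(A − λI):
  rank(A − (-5)·I) = 2, so dim ker(A − (-5)·I) = n − 2 = 3

Summary:
  λ = -5: algebraic multiplicity = 5, geometric multiplicity = 3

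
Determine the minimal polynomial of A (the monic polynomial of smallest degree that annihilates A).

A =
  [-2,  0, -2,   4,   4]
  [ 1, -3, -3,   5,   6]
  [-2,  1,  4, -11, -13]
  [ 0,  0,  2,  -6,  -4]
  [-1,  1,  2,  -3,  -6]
x^4 + 11*x^3 + 45*x^2 + 81*x + 54

The characteristic polynomial is χ_A(x) = (x + 2)^2*(x + 3)^3, so the eigenvalues are known. The minimal polynomial is
  m_A(x) = Π_λ (x − λ)^{k_λ}
where k_λ is the size of the *largest* Jordan block for λ (equivalently, the smallest k with (A − λI)^k v = 0 for every generalised eigenvector v of λ).

  λ = -3: largest Jordan block has size 3, contributing (x + 3)^3
  λ = -2: largest Jordan block has size 1, contributing (x + 2)

So m_A(x) = (x + 2)*(x + 3)^3 = x^4 + 11*x^3 + 45*x^2 + 81*x + 54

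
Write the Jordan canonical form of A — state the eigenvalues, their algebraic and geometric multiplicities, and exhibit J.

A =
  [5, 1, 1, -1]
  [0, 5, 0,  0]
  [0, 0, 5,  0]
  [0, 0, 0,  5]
J_2(5) ⊕ J_1(5) ⊕ J_1(5)

The characteristic polynomial is
  det(x·I − A) = x^4 - 20*x^3 + 150*x^2 - 500*x + 625 = (x - 5)^4

Eigenvalues and multiplicities (the geometric multiplicity of λ is n − rank(A − λI), which equals the number of Jordan blocks for λ):
  λ = 5: algebraic multiplicity = 4, geometric multiplicity = 3

Determining the block sizes for each eigenvalue:
  λ = 5: 3 blocks summing to 4 forces exactly one block of size 2 and the rest size 1 → block sizes [2, 1, 1]

Assembling the blocks gives a Jordan form
J =
  [5, 1, 0, 0]
  [0, 5, 0, 0]
  [0, 0, 5, 0]
  [0, 0, 0, 5]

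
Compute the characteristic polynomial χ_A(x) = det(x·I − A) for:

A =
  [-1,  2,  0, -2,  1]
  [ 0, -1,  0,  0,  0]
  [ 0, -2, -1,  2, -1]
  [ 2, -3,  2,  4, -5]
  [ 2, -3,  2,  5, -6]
x^5 + 5*x^4 + 10*x^3 + 10*x^2 + 5*x + 1

Expanding det(x·I − A) (e.g. by cofactor expansion or by noting that A is similar to its Jordan form J, which has the same characteristic polynomial as A) gives
  χ_A(x) = x^5 + 5*x^4 + 10*x^3 + 10*x^2 + 5*x + 1
which factors as (x + 1)^5. The eigenvalues (with algebraic multiplicities) are λ = -1 with multiplicity 5.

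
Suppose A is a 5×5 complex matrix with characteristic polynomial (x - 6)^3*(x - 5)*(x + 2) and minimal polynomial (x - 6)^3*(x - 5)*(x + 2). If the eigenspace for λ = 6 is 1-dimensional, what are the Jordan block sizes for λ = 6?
Block sizes for λ = 6: [3]

Step 1 — from the characteristic polynomial, algebraic multiplicity of λ = 6 is 3. From dim ker(A − (6)·I) = 1, there are exactly 1 Jordan blocks for λ = 6.
Step 2 — from the minimal polynomial, the factor (x − 6)^3 tells us the largest block for λ = 6 has size 3.
Step 3 — with total size 3, 1 blocks, and largest block 3, the block sizes (in nonincreasing order) are [3].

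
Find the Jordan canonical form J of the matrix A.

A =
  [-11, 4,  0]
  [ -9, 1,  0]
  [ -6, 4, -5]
J_2(-5) ⊕ J_1(-5)

The characteristic polynomial is
  det(x·I − A) = x^3 + 15*x^2 + 75*x + 125 = (x + 5)^3

Eigenvalues and multiplicities (the geometric multiplicity of λ is n − rank(A − λI), which equals the number of Jordan blocks for λ):
  λ = -5: algebraic multiplicity = 3, geometric multiplicity = 2

Determining the block sizes for each eigenvalue:
  λ = -5: 2 blocks summing to 3 forces exactly one block of size 2 and the rest size 1 → block sizes [2, 1]

Assembling the blocks gives a Jordan form
J =
  [-5,  1,  0]
  [ 0, -5,  0]
  [ 0,  0, -5]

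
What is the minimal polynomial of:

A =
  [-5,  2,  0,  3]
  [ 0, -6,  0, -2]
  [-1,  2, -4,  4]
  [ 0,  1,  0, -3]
x^4 + 18*x^3 + 121*x^2 + 360*x + 400

The characteristic polynomial is χ_A(x) = (x + 4)^2*(x + 5)^2, so the eigenvalues are known. The minimal polynomial is
  m_A(x) = Π_λ (x − λ)^{k_λ}
where k_λ is the size of the *largest* Jordan block for λ (equivalently, the smallest k with (A − λI)^k v = 0 for every generalised eigenvector v of λ).

  λ = -5: largest Jordan block has size 2, contributing (x + 5)^2
  λ = -4: largest Jordan block has size 2, contributing (x + 4)^2

So m_A(x) = (x + 4)^2*(x + 5)^2 = x^4 + 18*x^3 + 121*x^2 + 360*x + 400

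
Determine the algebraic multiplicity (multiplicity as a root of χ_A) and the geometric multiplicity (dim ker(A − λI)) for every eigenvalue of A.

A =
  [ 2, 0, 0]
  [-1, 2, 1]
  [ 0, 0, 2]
λ = 2: alg = 3, geom = 2

Step 1 — factor the characteristic polynomial to read off the algebraic multiplicities:
  χ_A(x) = (x - 2)^3

Step 2 — compute geometric multiplicities via the rank-nullity identity g(λ) = n − rank(A − λI):
  rank(A − (2)·I) = 1, so dim ker(A − (2)·I) = n − 1 = 2

Summary:
  λ = 2: algebraic multiplicity = 3, geometric multiplicity = 2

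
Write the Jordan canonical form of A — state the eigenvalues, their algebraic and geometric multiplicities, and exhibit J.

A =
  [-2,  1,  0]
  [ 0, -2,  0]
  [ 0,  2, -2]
J_2(-2) ⊕ J_1(-2)

The characteristic polynomial is
  det(x·I − A) = x^3 + 6*x^2 + 12*x + 8 = (x + 2)^3

Eigenvalues and multiplicities (the geometric multiplicity of λ is n − rank(A − λI), which equals the number of Jordan blocks for λ):
  λ = -2: algebraic multiplicity = 3, geometric multiplicity = 2

Determining the block sizes for each eigenvalue:
  λ = -2: 2 blocks summing to 3 forces exactly one block of size 2 and the rest size 1 → block sizes [2, 1]

Assembling the blocks gives a Jordan form
J =
  [-2,  1,  0]
  [ 0, -2,  0]
  [ 0,  0, -2]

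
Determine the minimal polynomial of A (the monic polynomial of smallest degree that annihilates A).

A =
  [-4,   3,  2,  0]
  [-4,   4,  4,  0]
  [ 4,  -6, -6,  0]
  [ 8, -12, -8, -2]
x^2 + 4*x + 4

The characteristic polynomial is χ_A(x) = (x + 2)^4, so the eigenvalues are known. The minimal polynomial is
  m_A(x) = Π_λ (x − λ)^{k_λ}
where k_λ is the size of the *largest* Jordan block for λ (equivalently, the smallest k with (A − λI)^k v = 0 for every generalised eigenvector v of λ).

  λ = -2: largest Jordan block has size 2, contributing (x + 2)^2

So m_A(x) = (x + 2)^2 = x^2 + 4*x + 4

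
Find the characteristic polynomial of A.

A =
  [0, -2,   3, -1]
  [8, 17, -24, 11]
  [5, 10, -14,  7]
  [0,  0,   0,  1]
x^4 - 4*x^3 + 6*x^2 - 4*x + 1

Expanding det(x·I − A) (e.g. by cofactor expansion or by noting that A is similar to its Jordan form J, which has the same characteristic polynomial as A) gives
  χ_A(x) = x^4 - 4*x^3 + 6*x^2 - 4*x + 1
which factors as (x - 1)^4. The eigenvalues (with algebraic multiplicities) are λ = 1 with multiplicity 4.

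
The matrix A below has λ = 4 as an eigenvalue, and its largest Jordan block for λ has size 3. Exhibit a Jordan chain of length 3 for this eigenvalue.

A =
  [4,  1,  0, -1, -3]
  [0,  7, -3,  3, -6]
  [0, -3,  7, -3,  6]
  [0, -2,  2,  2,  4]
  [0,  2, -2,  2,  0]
A Jordan chain for λ = 4 of length 3:
v_1 = (-1, 0, 0, 0, 0)ᵀ
v_2 = (1, 3, -3, -2, 2)ᵀ
v_3 = (0, 1, 0, 0, 0)ᵀ

Let N = A − (4)·I. We want v_3 with N^3 v_3 = 0 but N^2 v_3 ≠ 0; then v_{j-1} := N · v_j for j = 3, …, 2.

Pick v_3 = (0, 1, 0, 0, 0)ᵀ.
Then v_2 = N · v_3 = (1, 3, -3, -2, 2)ᵀ.
Then v_1 = N · v_2 = (-1, 0, 0, 0, 0)ᵀ.

Sanity check: (A − (4)·I) v_1 = (0, 0, 0, 0, 0)ᵀ = 0. ✓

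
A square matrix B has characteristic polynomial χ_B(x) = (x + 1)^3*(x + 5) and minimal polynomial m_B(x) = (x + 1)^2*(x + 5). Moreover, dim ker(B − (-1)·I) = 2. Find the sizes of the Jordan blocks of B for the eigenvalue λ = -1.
Block sizes for λ = -1: [2, 1]

Step 1 — from the characteristic polynomial, algebraic multiplicity of λ = -1 is 3. From dim ker(B − (-1)·I) = 2, there are exactly 2 Jordan blocks for λ = -1.
Step 2 — from the minimal polynomial, the factor (x + 1)^2 tells us the largest block for λ = -1 has size 2.
Step 3 — with total size 3, 2 blocks, and largest block 2, the block sizes (in nonincreasing order) are [2, 1].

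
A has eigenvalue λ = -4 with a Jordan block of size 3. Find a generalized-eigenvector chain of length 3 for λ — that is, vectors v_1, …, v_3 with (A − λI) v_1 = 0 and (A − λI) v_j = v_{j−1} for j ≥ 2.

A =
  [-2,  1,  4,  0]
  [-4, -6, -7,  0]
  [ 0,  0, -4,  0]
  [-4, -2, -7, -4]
A Jordan chain for λ = -4 of length 3:
v_1 = (1, -2, 0, -2)ᵀ
v_2 = (4, -7, 0, -7)ᵀ
v_3 = (0, 0, 1, 0)ᵀ

Let N = A − (-4)·I. We want v_3 with N^3 v_3 = 0 but N^2 v_3 ≠ 0; then v_{j-1} := N · v_j for j = 3, …, 2.

Pick v_3 = (0, 0, 1, 0)ᵀ.
Then v_2 = N · v_3 = (4, -7, 0, -7)ᵀ.
Then v_1 = N · v_2 = (1, -2, 0, -2)ᵀ.

Sanity check: (A − (-4)·I) v_1 = (0, 0, 0, 0)ᵀ = 0. ✓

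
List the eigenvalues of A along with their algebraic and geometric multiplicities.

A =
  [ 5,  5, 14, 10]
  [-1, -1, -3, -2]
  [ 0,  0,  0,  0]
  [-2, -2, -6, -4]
λ = 0: alg = 4, geom = 2

Step 1 — factor the characteristic polynomial to read off the algebraic multiplicities:
  χ_A(x) = x^4

Step 2 — compute geometric multiplicities via the rank-nullity identity g(λ) = n − rank(A − λI):
  rank(A − (0)·I) = 2, so dim ker(A − (0)·I) = n − 2 = 2

Summary:
  λ = 0: algebraic multiplicity = 4, geometric multiplicity = 2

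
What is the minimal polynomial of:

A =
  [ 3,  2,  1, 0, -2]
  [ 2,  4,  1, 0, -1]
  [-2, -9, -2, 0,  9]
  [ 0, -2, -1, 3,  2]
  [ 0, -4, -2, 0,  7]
x^3 - 9*x^2 + 27*x - 27

The characteristic polynomial is χ_A(x) = (x - 3)^5, so the eigenvalues are known. The minimal polynomial is
  m_A(x) = Π_λ (x − λ)^{k_λ}
where k_λ is the size of the *largest* Jordan block for λ (equivalently, the smallest k with (A − λI)^k v = 0 for every generalised eigenvector v of λ).

  λ = 3: largest Jordan block has size 3, contributing (x − 3)^3

So m_A(x) = (x - 3)^3 = x^3 - 9*x^2 + 27*x - 27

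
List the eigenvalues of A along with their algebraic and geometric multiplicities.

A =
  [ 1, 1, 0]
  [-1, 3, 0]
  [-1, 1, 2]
λ = 2: alg = 3, geom = 2

Step 1 — factor the characteristic polynomial to read off the algebraic multiplicities:
  χ_A(x) = (x - 2)^3

Step 2 — compute geometric multiplicities via the rank-nullity identity g(λ) = n − rank(A − λI):
  rank(A − (2)·I) = 1, so dim ker(A − (2)·I) = n − 1 = 2

Summary:
  λ = 2: algebraic multiplicity = 3, geometric multiplicity = 2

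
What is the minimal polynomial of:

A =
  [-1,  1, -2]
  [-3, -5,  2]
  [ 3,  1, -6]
x^2 + 8*x + 16

The characteristic polynomial is χ_A(x) = (x + 4)^3, so the eigenvalues are known. The minimal polynomial is
  m_A(x) = Π_λ (x − λ)^{k_λ}
where k_λ is the size of the *largest* Jordan block for λ (equivalently, the smallest k with (A − λI)^k v = 0 for every generalised eigenvector v of λ).

  λ = -4: largest Jordan block has size 2, contributing (x + 4)^2

So m_A(x) = (x + 4)^2 = x^2 + 8*x + 16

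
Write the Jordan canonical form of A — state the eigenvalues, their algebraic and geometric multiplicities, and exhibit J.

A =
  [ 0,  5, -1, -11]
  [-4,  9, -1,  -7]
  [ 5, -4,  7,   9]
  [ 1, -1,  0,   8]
J_2(6) ⊕ J_2(6)

The characteristic polynomial is
  det(x·I − A) = x^4 - 24*x^3 + 216*x^2 - 864*x + 1296 = (x - 6)^4

Eigenvalues and multiplicities (the geometric multiplicity of λ is n − rank(A − λI), which equals the number of Jordan blocks for λ):
  λ = 6: algebraic multiplicity = 4, geometric multiplicity = 2

Determining the block sizes for each eigenvalue:
  λ = 6: with am = 4 and gm = 2, the partition is not yet determined (e.g. several partitions of 4 into 2 parts exist). Let N = A − (6)·I. Computing rank(N^1) = 2, rank(N^2) = 0; the number of blocks of size ≥ j is rank(N^{j−1}) − rank(N^j), giving [2, 2]. So we have 2 block(s) of size 2 → block sizes [2, 2]

Assembling the blocks gives a Jordan form
J =
  [6, 1, 0, 0]
  [0, 6, 0, 0]
  [0, 0, 6, 1]
  [0, 0, 0, 6]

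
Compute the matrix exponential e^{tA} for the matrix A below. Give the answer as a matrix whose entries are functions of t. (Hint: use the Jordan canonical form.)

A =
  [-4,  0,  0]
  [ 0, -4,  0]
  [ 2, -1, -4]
e^{tA} =
  [exp(-4*t), 0, 0]
  [0, exp(-4*t), 0]
  [2*t*exp(-4*t), -t*exp(-4*t), exp(-4*t)]

Strategy: write A = P · J · P⁻¹ where J is a Jordan canonical form, so e^{tA} = P · e^{tJ} · P⁻¹, and e^{tJ} can be computed block-by-block.

A has Jordan form
J =
  [-4,  1,  0]
  [ 0, -4,  0]
  [ 0,  0, -4]
(up to reordering of blocks).

Per-block formulas:
  For a 1×1 block at λ = -4: exp(t · [-4]) = [e^(-4t)].
  For a 2×2 Jordan block J_2(-4): exp(t · J_2(-4)) = e^(-4t)·(I + t·N), where N is the 2×2 nilpotent shift.

After assembling e^{tJ} and conjugating by P, we get:

e^{tA} =
  [exp(-4*t), 0, 0]
  [0, exp(-4*t), 0]
  [2*t*exp(-4*t), -t*exp(-4*t), exp(-4*t)]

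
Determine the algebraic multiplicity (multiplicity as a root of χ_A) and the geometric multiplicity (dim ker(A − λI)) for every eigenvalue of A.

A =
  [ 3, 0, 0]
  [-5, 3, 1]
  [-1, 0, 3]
λ = 3: alg = 3, geom = 1

Step 1 — factor the characteristic polynomial to read off the algebraic multiplicities:
  χ_A(x) = (x - 3)^3

Step 2 — compute geometric multiplicities via the rank-nullity identity g(λ) = n − rank(A − λI):
  rank(A − (3)·I) = 2, so dim ker(A − (3)·I) = n − 2 = 1

Summary:
  λ = 3: algebraic multiplicity = 3, geometric multiplicity = 1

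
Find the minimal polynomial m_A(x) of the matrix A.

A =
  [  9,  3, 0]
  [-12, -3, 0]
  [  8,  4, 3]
x^2 - 6*x + 9

The characteristic polynomial is χ_A(x) = (x - 3)^3, so the eigenvalues are known. The minimal polynomial is
  m_A(x) = Π_λ (x − λ)^{k_λ}
where k_λ is the size of the *largest* Jordan block for λ (equivalently, the smallest k with (A − λI)^k v = 0 for every generalised eigenvector v of λ).

  λ = 3: largest Jordan block has size 2, contributing (x − 3)^2

So m_A(x) = (x - 3)^2 = x^2 - 6*x + 9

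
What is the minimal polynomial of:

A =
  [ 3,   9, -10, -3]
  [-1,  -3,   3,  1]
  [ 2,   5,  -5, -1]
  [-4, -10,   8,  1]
x^3 + 3*x^2 + 3*x + 1

The characteristic polynomial is χ_A(x) = (x + 1)^4, so the eigenvalues are known. The minimal polynomial is
  m_A(x) = Π_λ (x − λ)^{k_λ}
where k_λ is the size of the *largest* Jordan block for λ (equivalently, the smallest k with (A − λI)^k v = 0 for every generalised eigenvector v of λ).

  λ = -1: largest Jordan block has size 3, contributing (x + 1)^3

So m_A(x) = (x + 1)^3 = x^3 + 3*x^2 + 3*x + 1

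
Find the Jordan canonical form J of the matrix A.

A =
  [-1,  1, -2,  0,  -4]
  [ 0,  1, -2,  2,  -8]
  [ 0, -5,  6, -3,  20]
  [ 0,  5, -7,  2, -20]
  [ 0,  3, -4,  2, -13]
J_2(-1) ⊕ J_2(-1) ⊕ J_1(-1)

The characteristic polynomial is
  det(x·I − A) = x^5 + 5*x^4 + 10*x^3 + 10*x^2 + 5*x + 1 = (x + 1)^5

Eigenvalues and multiplicities (the geometric multiplicity of λ is n − rank(A − λI), which equals the number of Jordan blocks for λ):
  λ = -1: algebraic multiplicity = 5, geometric multiplicity = 3

Determining the block sizes for each eigenvalue:
  λ = -1: with am = 5 and gm = 3, the partition is not yet determined (e.g. several partitions of 5 into 3 parts exist). Let N = A − (-1)·I. Computing rank(N^1) = 2, rank(N^2) = 0; the number of blocks of size ≥ j is rank(N^{j−1}) − rank(N^j), giving [3, 2]. So we have 2 block(s) of size 2, 1 block(s) of size 1 → block sizes [2, 2, 1]

Assembling the blocks gives a Jordan form
J =
  [-1,  1,  0,  0,  0]
  [ 0, -1,  0,  0,  0]
  [ 0,  0, -1,  1,  0]
  [ 0,  0,  0, -1,  0]
  [ 0,  0,  0,  0, -1]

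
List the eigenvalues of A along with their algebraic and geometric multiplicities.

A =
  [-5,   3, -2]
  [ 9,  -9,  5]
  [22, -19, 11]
λ = -1: alg = 3, geom = 1

Step 1 — factor the characteristic polynomial to read off the algebraic multiplicities:
  χ_A(x) = (x + 1)^3

Step 2 — compute geometric multiplicities via the rank-nullity identity g(λ) = n − rank(A − λI):
  rank(A − (-1)·I) = 2, so dim ker(A − (-1)·I) = n − 2 = 1

Summary:
  λ = -1: algebraic multiplicity = 3, geometric multiplicity = 1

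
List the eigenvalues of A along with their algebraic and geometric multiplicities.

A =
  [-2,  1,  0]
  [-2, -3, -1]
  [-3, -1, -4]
λ = -3: alg = 3, geom = 1

Step 1 — factor the characteristic polynomial to read off the algebraic multiplicities:
  χ_A(x) = (x + 3)^3

Step 2 — compute geometric multiplicities via the rank-nullity identity g(λ) = n − rank(A − λI):
  rank(A − (-3)·I) = 2, so dim ker(A − (-3)·I) = n − 2 = 1

Summary:
  λ = -3: algebraic multiplicity = 3, geometric multiplicity = 1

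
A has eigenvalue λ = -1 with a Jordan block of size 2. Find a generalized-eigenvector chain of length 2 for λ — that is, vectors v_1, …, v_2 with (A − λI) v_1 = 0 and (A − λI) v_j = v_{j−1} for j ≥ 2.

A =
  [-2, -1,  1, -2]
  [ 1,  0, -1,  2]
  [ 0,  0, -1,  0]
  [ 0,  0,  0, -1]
A Jordan chain for λ = -1 of length 2:
v_1 = (-1, 1, 0, 0)ᵀ
v_2 = (1, 0, 0, 0)ᵀ

Let N = A − (-1)·I. We want v_2 with N^2 v_2 = 0 but N^1 v_2 ≠ 0; then v_{j-1} := N · v_j for j = 2, …, 2.

Pick v_2 = (1, 0, 0, 0)ᵀ.
Then v_1 = N · v_2 = (-1, 1, 0, 0)ᵀ.

Sanity check: (A − (-1)·I) v_1 = (0, 0, 0, 0)ᵀ = 0. ✓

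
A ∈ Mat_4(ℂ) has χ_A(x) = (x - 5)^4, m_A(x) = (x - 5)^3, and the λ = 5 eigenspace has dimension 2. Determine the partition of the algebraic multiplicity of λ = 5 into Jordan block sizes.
Block sizes for λ = 5: [3, 1]

Step 1 — from the characteristic polynomial, algebraic multiplicity of λ = 5 is 4. From dim ker(A − (5)·I) = 2, there are exactly 2 Jordan blocks for λ = 5.
Step 2 — from the minimal polynomial, the factor (x − 5)^3 tells us the largest block for λ = 5 has size 3.
Step 3 — with total size 4, 2 blocks, and largest block 3, the block sizes (in nonincreasing order) are [3, 1].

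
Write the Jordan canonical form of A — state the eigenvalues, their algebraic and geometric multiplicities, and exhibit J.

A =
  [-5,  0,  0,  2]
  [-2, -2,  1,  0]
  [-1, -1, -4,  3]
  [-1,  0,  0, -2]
J_1(-4) ⊕ J_2(-3) ⊕ J_1(-3)

The characteristic polynomial is
  det(x·I − A) = x^4 + 13*x^3 + 63*x^2 + 135*x + 108 = (x + 3)^3*(x + 4)

Eigenvalues and multiplicities (the geometric multiplicity of λ is n − rank(A − λI), which equals the number of Jordan blocks for λ):
  λ = -4: algebraic multiplicity = 1, geometric multiplicity = 1
  λ = -3: algebraic multiplicity = 3, geometric multiplicity = 2

Determining the block sizes for each eigenvalue:
  λ = -4: one block (gm = 1), so the single block has size am = 1 → block sizes [1]
  λ = -3: 2 blocks summing to 3 forces exactly one block of size 2 and the rest size 1 → block sizes [2, 1]

Assembling the blocks gives a Jordan form
J =
  [-4,  0,  0,  0]
  [ 0, -3,  1,  0]
  [ 0,  0, -3,  0]
  [ 0,  0,  0, -3]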